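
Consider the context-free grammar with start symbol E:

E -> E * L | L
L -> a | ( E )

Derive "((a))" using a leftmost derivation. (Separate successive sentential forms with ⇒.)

E ⇒ L ⇒ (E) ⇒ (L) ⇒ ((E)) ⇒ ((L)) ⇒ ((a))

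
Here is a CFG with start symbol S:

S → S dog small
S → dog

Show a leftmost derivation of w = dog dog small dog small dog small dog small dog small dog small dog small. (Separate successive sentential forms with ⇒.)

S ⇒ S dog small ⇒ S dog small dog small ⇒ S dog small dog small dog small ⇒ S dog small dog small dog small dog small ⇒ S dog small dog small dog small dog small dog small ⇒ S dog small dog small dog small dog small dog small dog small ⇒ S dog small dog small dog small dog small dog small dog small dog small ⇒ dog dog small dog small dog small dog small dog small dog small dog small

S ⇒ S dog small   [S → S dog small]
S dog small ⇒ S dog small dog small   [S → S dog small]
S dog small dog small ⇒ S dog small dog small dog small   [S → S dog small]
S dog small dog small dog small ⇒ S dog small dog small dog small dog small   [S → S dog small]
S dog small dog small dog small dog small ⇒ S dog small dog small dog small dog small dog small   [S → S dog small]
S dog small dog small dog small dog small dog small ⇒ S dog small dog small dog small dog small dog small dog small   [S → S dog small]
S dog small dog small dog small dog small dog small dog small ⇒ S dog small dog small dog small dog small dog small dog small dog small   [S → S dog small]
S dog small dog small dog small dog small dog small dog small dog small ⇒ dog dog small dog small dog small dog small dog small dog small dog small   [S → dog]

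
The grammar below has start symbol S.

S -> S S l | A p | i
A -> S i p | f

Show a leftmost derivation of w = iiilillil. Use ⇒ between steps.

S ⇒ SSl   [S -> S S l]
SSl ⇒ SSlSl   [S -> S S l]
SSlSl ⇒ iSlSl   [S -> i]
iSlSl ⇒ iSSllSl   [S -> S S l]
iSSllSl ⇒ iSSlSllSl   [S -> S S l]
iSSlSllSl ⇒ iiSlSllSl   [S -> i]
iiSlSllSl ⇒ iiilSllSl   [S -> i]
iiilSllSl ⇒ iiilillSl   [S -> i]
iiilillSl ⇒ iiilillil   [S -> i]

S ⇒ SSl ⇒ SSlSl ⇒ iSlSl ⇒ iSSllSl ⇒ iSSlSllSl ⇒ iiSlSllSl ⇒ iiilSllSl ⇒ iiilillSl ⇒ iiilillil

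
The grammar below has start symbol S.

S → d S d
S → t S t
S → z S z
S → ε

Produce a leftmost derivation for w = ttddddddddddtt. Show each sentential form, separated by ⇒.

S⇒tSt⇒ttStt⇒ttdSdtt⇒ttddSddtt⇒ttdddSdddtt⇒ttddddSddddtt⇒ttdddddSdddddtt⇒ttddddddddddtt

S ⇒ tSt   [S → t S t]
tSt ⇒ ttStt   [S → t S t]
ttStt ⇒ ttdSdtt   [S → d S d]
ttdSdtt ⇒ ttddSddtt   [S → d S d]
ttddSddtt ⇒ ttdddSdddtt   [S → d S d]
ttdddSdddtt ⇒ ttddddSddddtt   [S → d S d]
ttddddSddddtt ⇒ ttdddddSdddddtt   [S → d S d]
ttdddddSdddddtt ⇒ ttddddddddddtt   [S → ε]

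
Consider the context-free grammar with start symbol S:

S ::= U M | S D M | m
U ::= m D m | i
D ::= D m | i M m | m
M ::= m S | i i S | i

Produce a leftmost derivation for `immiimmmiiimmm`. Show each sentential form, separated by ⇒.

S⇒UM⇒iM⇒imS⇒imSDM⇒imUMDM⇒immDmMDM⇒immDmmMDM⇒immiMmmmMDM⇒immiimmmMDM⇒immiimmmiDM⇒immiimmmiiMmM⇒immiimmmiiimM⇒immiimmmiiimmS⇒immiimmmiiimmm

S ⇒ UM   [S ::= U M]
UM ⇒ iM   [U ::= i]
iM ⇒ imS   [M ::= m S]
imS ⇒ imSDM   [S ::= S D M]
imSDM ⇒ imUMDM   [S ::= U M]
imUMDM ⇒ immDmMDM   [U ::= m D m]
immDmMDM ⇒ immDmmMDM   [D ::= D m]
immDmmMDM ⇒ immiMmmmMDM   [D ::= i M m]
immiMmmmMDM ⇒ immiimmmMDM   [M ::= i]
immiimmmMDM ⇒ immiimmmiDM   [M ::= i]
immiimmmiDM ⇒ immiimmmiiMmM   [D ::= i M m]
immiimmmiiMmM ⇒ immiimmmiiimM   [M ::= i]
immiimmmiiimM ⇒ immiimmmiiimmS   [M ::= m S]
immiimmmiiimmS ⇒ immiimmmiiimmm   [S ::= m]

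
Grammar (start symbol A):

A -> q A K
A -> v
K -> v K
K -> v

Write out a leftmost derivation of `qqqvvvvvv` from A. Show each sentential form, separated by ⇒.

A⇒qAK⇒qqAKK⇒qqqAKKK⇒qqqvKKK⇒qqqvvKKK⇒qqqvvvKK⇒qqqvvvvK⇒qqqvvvvvK⇒qqqvvvvvv

A ⇒ qAK   [A -> q A K]
qAK ⇒ qqAKK   [A -> q A K]
qqAKK ⇒ qqqAKKK   [A -> q A K]
qqqAKKK ⇒ qqqvKKK   [A -> v]
qqqvKKK ⇒ qqqvvKKK   [K -> v K]
qqqvvKKK ⇒ qqqvvvKK   [K -> v]
qqqvvvKK ⇒ qqqvvvvK   [K -> v]
qqqvvvvK ⇒ qqqvvvvvK   [K -> v K]
qqqvvvvvK ⇒ qqqvvvvvv   [K -> v]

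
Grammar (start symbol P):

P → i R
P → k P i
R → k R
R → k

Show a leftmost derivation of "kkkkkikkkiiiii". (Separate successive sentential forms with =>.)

P => kPi => kkPii => kkkPiii => kkkkPiiii => kkkkkPiiiii => kkkkkiRiiiii => kkkkkikRiiiii => kkkkkikkRiiiii => kkkkkikkkiiiii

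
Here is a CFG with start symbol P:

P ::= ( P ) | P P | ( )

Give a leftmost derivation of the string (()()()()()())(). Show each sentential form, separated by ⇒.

P ⇒ PP ⇒ (P)P ⇒ (PP)P ⇒ (PPP)P ⇒ (PPPP)P ⇒ (PPPPP)P ⇒ (PPPPPP)P ⇒ (()PPPPP)P ⇒ (()()PPPP)P ⇒ (()()()PPP)P ⇒ (()()()()PP)P ⇒ (()()()()()P)P ⇒ (()()()()()())P ⇒ (()()()()()())()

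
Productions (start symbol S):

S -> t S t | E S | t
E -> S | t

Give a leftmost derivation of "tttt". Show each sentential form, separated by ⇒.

S⇒ES⇒SS⇒ESS⇒SSS⇒ESSS⇒SSSS⇒tSSS⇒ttSS⇒tttS⇒tttt

S ⇒ ES   [S -> E S]
ES ⇒ SS   [E -> S]
SS ⇒ ESS   [S -> E S]
ESS ⇒ SSS   [E -> S]
SSS ⇒ ESSS   [S -> E S]
ESSS ⇒ SSSS   [E -> S]
SSSS ⇒ tSSS   [S -> t]
tSSS ⇒ ttSS   [S -> t]
ttSS ⇒ tttS   [S -> t]
tttS ⇒ tttt   [S -> t]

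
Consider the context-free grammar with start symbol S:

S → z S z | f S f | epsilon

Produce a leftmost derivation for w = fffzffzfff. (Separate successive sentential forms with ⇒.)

S ⇒ fSf   [S → f S f]
fSf ⇒ ffSff   [S → f S f]
ffSff ⇒ fffSfff   [S → f S f]
fffSfff ⇒ fffzSzfff   [S → z S z]
fffzSzfff ⇒ fffzfSfzfff   [S → f S f]
fffzfSfzfff ⇒ fffzffzfff   [S → epsilon]

S⇒fSf⇒ffSff⇒fffSfff⇒fffzSzfff⇒fffzfSfzfff⇒fffzffzfff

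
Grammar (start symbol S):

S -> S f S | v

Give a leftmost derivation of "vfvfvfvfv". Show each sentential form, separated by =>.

S => SfS   [S -> S f S]
SfS => SfSfS   [S -> S f S]
SfSfS => vfSfS   [S -> v]
vfSfS => vfSfSfS   [S -> S f S]
vfSfSfS => vfSfSfSfS   [S -> S f S]
vfSfSfSfS => vfvfSfSfS   [S -> v]
vfvfSfSfS => vfvfvfSfS   [S -> v]
vfvfvfSfS => vfvfvfvfS   [S -> v]
vfvfvfvfS => vfvfvfvfv   [S -> v]

S=>SfS=>SfSfS=>vfSfS=>vfSfSfS=>vfSfSfSfS=>vfvfSfSfS=>vfvfvfSfS=>vfvfvfvfS=>vfvfvfvfv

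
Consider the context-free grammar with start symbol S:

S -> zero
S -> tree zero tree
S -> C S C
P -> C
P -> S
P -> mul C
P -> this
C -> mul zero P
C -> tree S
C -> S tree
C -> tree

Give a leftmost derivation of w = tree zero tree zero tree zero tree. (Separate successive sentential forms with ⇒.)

S ⇒ C S C ⇒ tree S S C ⇒ tree C S C S C ⇒ tree S tree S C S C ⇒ tree zero tree S C S C ⇒ tree zero tree zero C S C ⇒ tree zero tree zero tree S C ⇒ tree zero tree zero tree zero C ⇒ tree zero tree zero tree zero tree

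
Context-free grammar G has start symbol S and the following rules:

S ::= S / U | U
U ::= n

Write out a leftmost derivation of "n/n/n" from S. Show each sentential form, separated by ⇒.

S ⇒ S/U ⇒ S/U/U ⇒ U/U/U ⇒ n/U/U ⇒ n/n/U ⇒ n/n/n

S ⇒ S/U   [S ::= S / U]
S/U ⇒ S/U/U   [S ::= S / U]
S/U/U ⇒ U/U/U   [S ::= U]
U/U/U ⇒ n/U/U   [U ::= n]
n/U/U ⇒ n/n/U   [U ::= n]
n/n/U ⇒ n/n/n   [U ::= n]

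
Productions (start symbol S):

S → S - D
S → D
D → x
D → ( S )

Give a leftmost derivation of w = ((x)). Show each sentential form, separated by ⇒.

S ⇒ D   [S → D]
D ⇒ (S)   [D → ( S )]
(S) ⇒ (D)   [S → D]
(D) ⇒ ((S))   [D → ( S )]
((S)) ⇒ ((D))   [S → D]
((D)) ⇒ ((x))   [D → x]

S ⇒ D ⇒ (S) ⇒ (D) ⇒ ((S)) ⇒ ((D)) ⇒ ((x))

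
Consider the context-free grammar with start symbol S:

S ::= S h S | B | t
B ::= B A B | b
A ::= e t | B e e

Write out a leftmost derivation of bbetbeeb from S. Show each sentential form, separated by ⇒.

S⇒B⇒BAB⇒bAB⇒bBeeB⇒bBABeeB⇒bbABeeB⇒bbetBeeB⇒bbetbeeB⇒bbetbeeb

S ⇒ B   [S ::= B]
B ⇒ BAB   [B ::= B A B]
BAB ⇒ bAB   [B ::= b]
bAB ⇒ bBeeB   [A ::= B e e]
bBeeB ⇒ bBABeeB   [B ::= B A B]
bBABeeB ⇒ bbABeeB   [B ::= b]
bbABeeB ⇒ bbetBeeB   [A ::= e t]
bbetBeeB ⇒ bbetbeeB   [B ::= b]
bbetbeeB ⇒ bbetbeeb   [B ::= b]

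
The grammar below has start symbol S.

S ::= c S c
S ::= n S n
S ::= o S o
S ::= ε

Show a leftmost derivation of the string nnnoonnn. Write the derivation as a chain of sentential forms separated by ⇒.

S⇒nSn⇒nnSnn⇒nnnSnnn⇒nnnoSonnn⇒nnnoonnn

S ⇒ nSn   [S ::= n S n]
nSn ⇒ nnSnn   [S ::= n S n]
nnSnn ⇒ nnnSnnn   [S ::= n S n]
nnnSnnn ⇒ nnnoSonnn   [S ::= o S o]
nnnoSonnn ⇒ nnnoonnn   [S ::= ε]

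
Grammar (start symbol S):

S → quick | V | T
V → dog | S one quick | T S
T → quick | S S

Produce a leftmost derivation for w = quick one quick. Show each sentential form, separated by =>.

S => V => S one quick => quick one quick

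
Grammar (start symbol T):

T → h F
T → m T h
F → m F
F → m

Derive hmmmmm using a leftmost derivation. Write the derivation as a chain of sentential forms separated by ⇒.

T ⇒ hF ⇒ hmF ⇒ hmmF ⇒ hmmmF ⇒ hmmmmF ⇒ hmmmmm

T ⇒ hF   [T → h F]
hF ⇒ hmF   [F → m F]
hmF ⇒ hmmF   [F → m F]
hmmF ⇒ hmmmF   [F → m F]
hmmmF ⇒ hmmmmF   [F → m F]
hmmmmF ⇒ hmmmmm   [F → m]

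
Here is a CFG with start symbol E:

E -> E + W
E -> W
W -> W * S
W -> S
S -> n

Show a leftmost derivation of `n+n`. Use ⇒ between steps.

E ⇒ E+W ⇒ W+W ⇒ S+W ⇒ n+W ⇒ n+S ⇒ n+n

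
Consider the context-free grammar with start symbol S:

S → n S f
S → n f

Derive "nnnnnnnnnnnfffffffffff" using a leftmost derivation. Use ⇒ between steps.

S ⇒ nSf ⇒ nnSff ⇒ nnnSfff ⇒ nnnnSffff ⇒ nnnnnSfffff ⇒ nnnnnnSffffff ⇒ nnnnnnnSfffffff ⇒ nnnnnnnnSffffffff ⇒ nnnnnnnnnSfffffffff ⇒ nnnnnnnnnnSffffffffff ⇒ nnnnnnnnnnnfffffffffff

S ⇒ nSf   [S → n S f]
nSf ⇒ nnSff   [S → n S f]
nnSff ⇒ nnnSfff   [S → n S f]
nnnSfff ⇒ nnnnSffff   [S → n S f]
nnnnSffff ⇒ nnnnnSfffff   [S → n S f]
nnnnnSfffff ⇒ nnnnnnSffffff   [S → n S f]
nnnnnnSffffff ⇒ nnnnnnnSfffffff   [S → n S f]
nnnnnnnSfffffff ⇒ nnnnnnnnSffffffff   [S → n S f]
nnnnnnnnSffffffff ⇒ nnnnnnnnnSfffffffff   [S → n S f]
nnnnnnnnnSfffffffff ⇒ nnnnnnnnnnSffffffffff   [S → n S f]
nnnnnnnnnnSffffffffff ⇒ nnnnnnnnnnnfffffffffff   [S → n f]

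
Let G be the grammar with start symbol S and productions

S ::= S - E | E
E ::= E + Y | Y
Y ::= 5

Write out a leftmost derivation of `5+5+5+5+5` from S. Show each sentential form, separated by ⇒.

S ⇒ E   [S ::= E]
E ⇒ E+Y   [E ::= E + Y]
E+Y ⇒ E+Y+Y   [E ::= E + Y]
E+Y+Y ⇒ E+Y+Y+Y   [E ::= E + Y]
E+Y+Y+Y ⇒ E+Y+Y+Y+Y   [E ::= E + Y]
E+Y+Y+Y+Y ⇒ Y+Y+Y+Y+Y   [E ::= Y]
Y+Y+Y+Y+Y ⇒ 5+Y+Y+Y+Y   [Y ::= 5]
5+Y+Y+Y+Y ⇒ 5+5+Y+Y+Y   [Y ::= 5]
5+5+Y+Y+Y ⇒ 5+5+5+Y+Y   [Y ::= 5]
5+5+5+Y+Y ⇒ 5+5+5+5+Y   [Y ::= 5]
5+5+5+5+Y ⇒ 5+5+5+5+5   [Y ::= 5]

S ⇒ E ⇒ E+Y ⇒ E+Y+Y ⇒ E+Y+Y+Y ⇒ E+Y+Y+Y+Y ⇒ Y+Y+Y+Y+Y ⇒ 5+Y+Y+Y+Y ⇒ 5+5+Y+Y+Y ⇒ 5+5+5+Y+Y ⇒ 5+5+5+5+Y ⇒ 5+5+5+5+5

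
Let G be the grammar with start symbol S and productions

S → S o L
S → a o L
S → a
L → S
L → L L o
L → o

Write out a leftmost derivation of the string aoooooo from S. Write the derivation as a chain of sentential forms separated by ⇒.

S ⇒ SoL   [S → S o L]
SoL ⇒ SoLoL   [S → S o L]
SoLoL ⇒ aoLoLoL   [S → a o L]
aoLoLoL ⇒ aoooLoL   [L → o]
aoooLoL ⇒ aoooooL   [L → o]
aoooooL ⇒ aoooooo   [L → o]

S⇒SoL⇒SoLoL⇒aoLoLoL⇒aoooLoL⇒aoooooL⇒aoooooo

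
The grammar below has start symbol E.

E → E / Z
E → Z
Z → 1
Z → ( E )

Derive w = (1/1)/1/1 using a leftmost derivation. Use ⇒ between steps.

E ⇒ E/Z   [E → E / Z]
E/Z ⇒ E/Z/Z   [E → E / Z]
E/Z/Z ⇒ Z/Z/Z   [E → Z]
Z/Z/Z ⇒ (E)/Z/Z   [Z → ( E )]
(E)/Z/Z ⇒ (E/Z)/Z/Z   [E → E / Z]
(E/Z)/Z/Z ⇒ (Z/Z)/Z/Z   [E → Z]
(Z/Z)/Z/Z ⇒ (1/Z)/Z/Z   [Z → 1]
(1/Z)/Z/Z ⇒ (1/1)/Z/Z   [Z → 1]
(1/1)/Z/Z ⇒ (1/1)/1/Z   [Z → 1]
(1/1)/1/Z ⇒ (1/1)/1/1   [Z → 1]

E⇒E/Z⇒E/Z/Z⇒Z/Z/Z⇒(E)/Z/Z⇒(E/Z)/Z/Z⇒(Z/Z)/Z/Z⇒(1/Z)/Z/Z⇒(1/1)/Z/Z⇒(1/1)/1/Z⇒(1/1)/1/1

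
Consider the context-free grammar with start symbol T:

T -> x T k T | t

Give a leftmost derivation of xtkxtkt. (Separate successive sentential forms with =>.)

T => xTkT => xtkT => xtkxTkT => xtkxtkT => xtkxtkt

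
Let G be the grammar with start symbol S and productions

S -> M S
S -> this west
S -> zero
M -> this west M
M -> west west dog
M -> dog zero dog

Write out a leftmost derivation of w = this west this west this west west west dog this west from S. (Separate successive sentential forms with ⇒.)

S ⇒ M S   [S -> M S]
M S ⇒ this west M S   [M -> this west M]
this west M S ⇒ this west this west M S   [M -> this west M]
this west this west M S ⇒ this west this west this west M S   [M -> this west M]
this west this west this west M S ⇒ this west this west this west west west dog S   [M -> west west dog]
this west this west this west west west dog S ⇒ this west this west this west west west dog this west   [S -> this west]

S ⇒ M S ⇒ this west M S ⇒ this west this west M S ⇒ this west this west this west M S ⇒ this west this west this west west west dog S ⇒ this west this west this west west west dog this west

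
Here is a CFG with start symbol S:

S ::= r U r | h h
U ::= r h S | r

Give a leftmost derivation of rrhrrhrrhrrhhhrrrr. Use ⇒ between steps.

S ⇒ rUr ⇒ rrhSr ⇒ rrhrUrr ⇒ rrhrrhSrr ⇒ rrhrrhrUrrr ⇒ rrhrrhrrhSrrr ⇒ rrhrrhrrhrUrrrr ⇒ rrhrrhrrhrrhSrrrr ⇒ rrhrrhrrhrrhhhrrrr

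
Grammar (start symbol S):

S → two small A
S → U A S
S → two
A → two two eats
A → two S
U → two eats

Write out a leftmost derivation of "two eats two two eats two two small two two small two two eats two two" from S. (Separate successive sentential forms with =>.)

S => U A S => two eats A S => two eats two S S => two eats two U A S S => two eats two two eats A S S => two eats two two eats two S S S => two eats two two eats two two small A S S => two eats two two eats two two small two S S S => two eats two two eats two two small two two small A S S => two eats two two eats two two small two two small two two eats S S => two eats two two eats two two small two two small two two eats two S => two eats two two eats two two small two two small two two eats two two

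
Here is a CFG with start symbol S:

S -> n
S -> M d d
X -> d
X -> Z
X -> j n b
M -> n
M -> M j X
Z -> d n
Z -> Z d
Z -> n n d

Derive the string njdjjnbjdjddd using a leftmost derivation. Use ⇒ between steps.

S⇒Mdd⇒MjXdd⇒MjXjXdd⇒MjXjXjXdd⇒MjXjXjXjXdd⇒njXjXjXjXdd⇒njdjXjXjXdd⇒njdjjnbjXjXdd⇒njdjjnbjdjXdd⇒njdjjnbjdjddd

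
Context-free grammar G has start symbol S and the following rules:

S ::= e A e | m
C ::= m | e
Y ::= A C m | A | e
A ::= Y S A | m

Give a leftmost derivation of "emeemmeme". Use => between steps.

S=>eAe=>eYSAe=>eASAe=>emSAe=>emeAeAe=>emeYSAeAe=>emeeSAeAe=>emeemAeAe=>emeemmeAe=>emeemmeme

S => eAe   [S ::= e A e]
eAe => eYSAe   [A ::= Y S A]
eYSAe => eASAe   [Y ::= A]
eASAe => emSAe   [A ::= m]
emSAe => emeAeAe   [S ::= e A e]
emeAeAe => emeYSAeAe   [A ::= Y S A]
emeYSAeAe => emeeSAeAe   [Y ::= e]
emeeSAeAe => emeemAeAe   [S ::= m]
emeemAeAe => emeemmeAe   [A ::= m]
emeemmeAe => emeemmeme   [A ::= m]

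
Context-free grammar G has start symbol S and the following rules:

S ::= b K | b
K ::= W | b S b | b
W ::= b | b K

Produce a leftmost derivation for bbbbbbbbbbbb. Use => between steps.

S => bK => bbSb => bbbKb => bbbbSbb => bbbbbKbb => bbbbbbSbbb => bbbbbbbKbbb => bbbbbbbWbbb => bbbbbbbbKbbb => bbbbbbbbbbbb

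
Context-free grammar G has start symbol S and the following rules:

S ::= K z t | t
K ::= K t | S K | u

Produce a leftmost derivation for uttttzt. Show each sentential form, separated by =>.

S => Kzt => Ktzt => Kttzt => Ktttzt => Kttttzt => uttttzt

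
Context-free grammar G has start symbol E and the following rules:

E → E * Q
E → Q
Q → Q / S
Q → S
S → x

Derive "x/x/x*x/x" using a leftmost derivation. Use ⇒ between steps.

E ⇒ E*Q ⇒ Q*Q ⇒ Q/S*Q ⇒ Q/S/S*Q ⇒ S/S/S*Q ⇒ x/S/S*Q ⇒ x/x/S*Q ⇒ x/x/x*Q ⇒ x/x/x*Q/S ⇒ x/x/x*S/S ⇒ x/x/x*x/S ⇒ x/x/x*x/x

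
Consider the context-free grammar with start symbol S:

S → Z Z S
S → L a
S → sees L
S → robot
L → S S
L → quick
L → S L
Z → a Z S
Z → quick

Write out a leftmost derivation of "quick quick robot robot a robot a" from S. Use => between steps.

S => L a   [S → L a]
L a => S S a   [L → S S]
S S a => L a S a   [S → L a]
L a S a => S S a S a   [L → S S]
S S a S a => Z Z S S a S a   [S → Z Z S]
Z Z S S a S a => quick Z S S a S a   [Z → quick]
quick Z S S a S a => quick quick S S a S a   [Z → quick]
quick quick S S a S a => quick quick robot S a S a   [S → robot]
quick quick robot S a S a => quick quick robot robot a S a   [S → robot]
quick quick robot robot a S a => quick quick robot robot a robot a   [S → robot]

S => L a => S S a => L a S a => S S a S a => Z Z S S a S a => quick Z S S a S a => quick quick S S a S a => quick quick robot S a S a => quick quick robot robot a S a => quick quick robot robot a robot a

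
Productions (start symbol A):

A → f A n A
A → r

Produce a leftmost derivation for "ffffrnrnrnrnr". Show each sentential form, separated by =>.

A => fAnA   [A → f A n A]
fAnA => ffAnAnA   [A → f A n A]
ffAnAnA => fffAnAnAnA   [A → f A n A]
fffAnAnAnA => ffffAnAnAnAnA   [A → f A n A]
ffffAnAnAnAnA => ffffrnAnAnAnA   [A → r]
ffffrnAnAnAnA => ffffrnrnAnAnA   [A → r]
ffffrnrnAnAnA => ffffrnrnrnAnA   [A → r]
ffffrnrnrnAnA => ffffrnrnrnrnA   [A → r]
ffffrnrnrnrnA => ffffrnrnrnrnr   [A → r]

A => fAnA => ffAnAnA => fffAnAnAnA => ffffAnAnAnAnA => ffffrnAnAnAnA => ffffrnrnAnAnA => ffffrnrnrnAnA => ffffrnrnrnrnA => ffffrnrnrnrnr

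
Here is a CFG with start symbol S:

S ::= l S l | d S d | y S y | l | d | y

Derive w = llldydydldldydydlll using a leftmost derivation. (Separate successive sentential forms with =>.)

S => lSl => llSll => lllSlll => llldSdlll => llldySydlll => llldydSdydlll => llldydySydydlll => llldydydSdydydlll => llldydydlSldydydlll => llldydydldldydydlll

S => lSl   [S ::= l S l]
lSl => llSll   [S ::= l S l]
llSll => lllSlll   [S ::= l S l]
lllSlll => llldSdlll   [S ::= d S d]
llldSdlll => llldySydlll   [S ::= y S y]
llldySydlll => llldydSdydlll   [S ::= d S d]
llldydSdydlll => llldydySydydlll   [S ::= y S y]
llldydySydydlll => llldydydSdydydlll   [S ::= d S d]
llldydydSdydydlll => llldydydlSldydydlll   [S ::= l S l]
llldydydlSldydydlll => llldydydldldydydlll   [S ::= d]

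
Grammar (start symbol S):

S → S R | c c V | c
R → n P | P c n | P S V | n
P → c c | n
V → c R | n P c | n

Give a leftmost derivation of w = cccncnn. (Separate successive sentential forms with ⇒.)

S ⇒ SR   [S → S R]
SR ⇒ ccVR   [S → c c V]
ccVR ⇒ cccRR   [V → c R]
cccRR ⇒ cccPcnR   [R → P c n]
cccPcnR ⇒ cccncnR   [P → n]
cccncnR ⇒ cccncnn   [R → n]

S ⇒ SR ⇒ ccVR ⇒ cccRR ⇒ cccPcnR ⇒ cccncnR ⇒ cccncnn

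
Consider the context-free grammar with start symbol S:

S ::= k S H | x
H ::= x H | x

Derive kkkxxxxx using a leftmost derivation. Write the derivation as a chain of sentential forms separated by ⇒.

S⇒kSH⇒kkSHH⇒kkkSHHH⇒kkkxHHH⇒kkkxxHHH⇒kkkxxxHH⇒kkkxxxxH⇒kkkxxxxx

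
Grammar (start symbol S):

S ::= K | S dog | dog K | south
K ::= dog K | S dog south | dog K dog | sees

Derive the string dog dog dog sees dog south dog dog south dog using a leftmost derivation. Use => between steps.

S => K => dog K => dog dog K dog => dog dog S dog south dog => dog dog S dog dog south dog => dog dog K dog dog south dog => dog dog S dog south dog dog south dog => dog dog K dog south dog dog south dog => dog dog dog K dog south dog dog south dog => dog dog dog sees dog south dog dog south dog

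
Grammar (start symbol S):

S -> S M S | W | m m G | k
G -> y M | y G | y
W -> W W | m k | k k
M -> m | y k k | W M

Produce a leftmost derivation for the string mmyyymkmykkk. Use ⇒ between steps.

S ⇒ SMS   [S -> S M S]
SMS ⇒ mmGMS   [S -> m m G]
mmGMS ⇒ mmyGMS   [G -> y G]
mmyGMS ⇒ mmyyGMS   [G -> y G]
mmyyGMS ⇒ mmyyyMMS   [G -> y M]
mmyyyMMS ⇒ mmyyyWMMS   [M -> W M]
mmyyyWMMS ⇒ mmyyymkMMS   [W -> m k]
mmyyymkMMS ⇒ mmyyymkmMS   [M -> m]
mmyyymkmMS ⇒ mmyyymkmykkS   [M -> y k k]
mmyyymkmykkS ⇒ mmyyymkmykkk   [S -> k]

S ⇒ SMS ⇒ mmGMS ⇒ mmyGMS ⇒ mmyyGMS ⇒ mmyyyMMS ⇒ mmyyyWMMS ⇒ mmyyymkMMS ⇒ mmyyymkmMS ⇒ mmyyymkmykkS ⇒ mmyyymkmykkk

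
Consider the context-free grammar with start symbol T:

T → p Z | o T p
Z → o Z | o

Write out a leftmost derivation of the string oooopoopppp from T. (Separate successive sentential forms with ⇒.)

T ⇒ oTp ⇒ ooTpp ⇒ oooTppp ⇒ ooooTpppp ⇒ oooopZpppp ⇒ oooopoZpppp ⇒ oooopoopppp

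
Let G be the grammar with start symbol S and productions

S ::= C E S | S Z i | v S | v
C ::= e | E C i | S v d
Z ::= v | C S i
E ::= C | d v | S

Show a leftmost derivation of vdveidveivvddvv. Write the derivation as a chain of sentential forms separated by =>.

S => vS => vCES => vSvdES => vCESvdES => vECiESvdES => vdvCiESvdES => vdveiESvdES => vdveiCSvdES => vdveiECiSvdES => vdveidvCiSvdES => vdveidveiSvdES => vdveidveivvdES => vdveidveivvddvS => vdveidveivvddvv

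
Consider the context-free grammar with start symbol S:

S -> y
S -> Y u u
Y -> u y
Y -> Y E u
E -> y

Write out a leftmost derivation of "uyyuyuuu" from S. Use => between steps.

S => Yuu => YEuuu => YEuEuuu => uyEuEuuu => uyyuEuuu => uyyuyuuu

S => Yuu   [S -> Y u u]
Yuu => YEuuu   [Y -> Y E u]
YEuuu => YEuEuuu   [Y -> Y E u]
YEuEuuu => uyEuEuuu   [Y -> u y]
uyEuEuuu => uyyuEuuu   [E -> y]
uyyuEuuu => uyyuyuuu   [E -> y]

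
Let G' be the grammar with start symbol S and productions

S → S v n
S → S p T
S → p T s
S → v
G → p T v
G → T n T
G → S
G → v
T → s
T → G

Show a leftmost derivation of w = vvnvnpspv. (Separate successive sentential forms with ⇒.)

S⇒SpT⇒SpTpT⇒SvnpTpT⇒SvnvnpTpT⇒vvnvnpTpT⇒vvnvnpspT⇒vvnvnpspG⇒vvnvnpspv

S ⇒ SpT   [S → S p T]
SpT ⇒ SpTpT   [S → S p T]
SpTpT ⇒ SvnpTpT   [S → S v n]
SvnpTpT ⇒ SvnvnpTpT   [S → S v n]
SvnvnpTpT ⇒ vvnvnpTpT   [S → v]
vvnvnpTpT ⇒ vvnvnpspT   [T → s]
vvnvnpspT ⇒ vvnvnpspG   [T → G]
vvnvnpspG ⇒ vvnvnpspv   [G → v]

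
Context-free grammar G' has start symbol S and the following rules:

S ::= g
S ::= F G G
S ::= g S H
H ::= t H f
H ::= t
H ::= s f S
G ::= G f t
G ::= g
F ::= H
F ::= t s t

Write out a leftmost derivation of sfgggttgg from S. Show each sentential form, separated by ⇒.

S ⇒ FGG   [S ::= F G G]
FGG ⇒ HGG   [F ::= H]
HGG ⇒ sfSGG   [H ::= s f S]
sfSGG ⇒ sfgSHGG   [S ::= g S H]
sfgSHGG ⇒ sfggSHHGG   [S ::= g S H]
sfggSHHGG ⇒ sfgggHHGG   [S ::= g]
sfgggHHGG ⇒ sfgggtHGG   [H ::= t]
sfgggtHGG ⇒ sfgggttGG   [H ::= t]
sfgggttGG ⇒ sfgggttgG   [G ::= g]
sfgggttgG ⇒ sfgggttgg   [G ::= g]

S⇒FGG⇒HGG⇒sfSGG⇒sfgSHGG⇒sfggSHHGG⇒sfgggHHGG⇒sfgggtHGG⇒sfgggttGG⇒sfgggttgG⇒sfgggttgg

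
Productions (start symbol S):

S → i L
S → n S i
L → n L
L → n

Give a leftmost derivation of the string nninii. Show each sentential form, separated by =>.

S => nSi => nnSii => nniLii => nninii

S => nSi   [S → n S i]
nSi => nnSii   [S → n S i]
nnSii => nniLii   [S → i L]
nniLii => nninii   [L → n]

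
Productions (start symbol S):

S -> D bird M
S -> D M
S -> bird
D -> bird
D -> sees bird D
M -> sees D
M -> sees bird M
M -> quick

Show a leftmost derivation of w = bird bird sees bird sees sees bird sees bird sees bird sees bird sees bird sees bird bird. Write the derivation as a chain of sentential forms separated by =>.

S => D bird M => bird bird M => bird bird sees bird M => bird bird sees bird sees D => bird bird sees bird sees sees bird D => bird bird sees bird sees sees bird sees bird D => bird bird sees bird sees sees bird sees bird sees bird D => bird bird sees bird sees sees bird sees bird sees bird sees bird D => bird bird sees bird sees sees bird sees bird sees bird sees bird sees bird D => bird bird sees bird sees sees bird sees bird sees bird sees bird sees bird sees bird D => bird bird sees bird sees sees bird sees bird sees bird sees bird sees bird sees bird bird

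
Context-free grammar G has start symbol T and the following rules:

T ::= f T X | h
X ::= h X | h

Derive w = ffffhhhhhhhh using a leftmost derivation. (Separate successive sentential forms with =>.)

T=>fTX=>ffTXX=>fffTXXX=>ffffTXXXX=>ffffhXXXX=>ffffhhXXXX=>ffffhhhXXX=>ffffhhhhXX=>ffffhhhhhXX=>ffffhhhhhhXX=>ffffhhhhhhhX=>ffffhhhhhhhh

T => fTX   [T ::= f T X]
fTX => ffTXX   [T ::= f T X]
ffTXX => fffTXXX   [T ::= f T X]
fffTXXX => ffffTXXXX   [T ::= f T X]
ffffTXXXX => ffffhXXXX   [T ::= h]
ffffhXXXX => ffffhhXXXX   [X ::= h X]
ffffhhXXXX => ffffhhhXXX   [X ::= h]
ffffhhhXXX => ffffhhhhXX   [X ::= h]
ffffhhhhXX => ffffhhhhhXX   [X ::= h X]
ffffhhhhhXX => ffffhhhhhhXX   [X ::= h X]
ffffhhhhhhXX => ffffhhhhhhhX   [X ::= h]
ffffhhhhhhhX => ffffhhhhhhhh   [X ::= h]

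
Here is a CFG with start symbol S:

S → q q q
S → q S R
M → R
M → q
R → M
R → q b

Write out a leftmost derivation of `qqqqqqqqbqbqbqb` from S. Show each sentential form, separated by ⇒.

S ⇒ qSR   [S → q S R]
qSR ⇒ qqSRR   [S → q S R]
qqSRR ⇒ qqqSRRR   [S → q S R]
qqqSRRR ⇒ qqqqSRRRR   [S → q S R]
qqqqSRRRR ⇒ qqqqqqqRRRR   [S → q q q]
qqqqqqqRRRR ⇒ qqqqqqqqbRRR   [R → q b]
qqqqqqqqbRRR ⇒ qqqqqqqqbqbRR   [R → q b]
qqqqqqqqbqbRR ⇒ qqqqqqqqbqbqbR   [R → q b]
qqqqqqqqbqbqbR ⇒ qqqqqqqqbqbqbqb   [R → q b]

S⇒qSR⇒qqSRR⇒qqqSRRR⇒qqqqSRRRR⇒qqqqqqqRRRR⇒qqqqqqqqbRRR⇒qqqqqqqqbqbRR⇒qqqqqqqqbqbqbR⇒qqqqqqqqbqbqbqb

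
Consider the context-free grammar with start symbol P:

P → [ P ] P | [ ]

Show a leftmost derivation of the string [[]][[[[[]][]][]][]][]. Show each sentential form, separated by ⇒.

P ⇒ [P]P ⇒ [[]]P ⇒ [[]][P]P ⇒ [[]][[P]P]P ⇒ [[]][[[P]P]P]P ⇒ [[]][[[[P]P]P]P]P ⇒ [[]][[[[[]]P]P]P]P ⇒ [[]][[[[[]][]]P]P]P ⇒ [[]][[[[[]][]][]]P]P ⇒ [[]][[[[[]][]][]][]]P ⇒ [[]][[[[[]][]][]][]][]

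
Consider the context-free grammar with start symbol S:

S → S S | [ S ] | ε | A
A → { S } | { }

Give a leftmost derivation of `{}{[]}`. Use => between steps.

S => SS => AS => {}S => {}SS => {}AS => {}{S}S => {}{[S]}S => {}{[]}S => {}{[]}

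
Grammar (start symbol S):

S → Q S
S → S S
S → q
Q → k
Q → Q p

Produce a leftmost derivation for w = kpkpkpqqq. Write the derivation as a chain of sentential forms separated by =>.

S => SS   [S → S S]
SS => SSS   [S → S S]
SSS => QSSS   [S → Q S]
QSSS => QpSSS   [Q → Q p]
QpSSS => kpSSS   [Q → k]
kpSSS => kpQSSS   [S → Q S]
kpQSSS => kpQpSSS   [Q → Q p]
kpQpSSS => kpkpSSS   [Q → k]
kpkpSSS => kpkpQSSS   [S → Q S]
kpkpQSSS => kpkpQpSSS   [Q → Q p]
kpkpQpSSS => kpkpkpSSS   [Q → k]
kpkpkpSSS => kpkpkpqSS   [S → q]
kpkpkpqSS => kpkpkpqqS   [S → q]
kpkpkpqqS => kpkpkpqqq   [S → q]

S => SS => SSS => QSSS => QpSSS => kpSSS => kpQSSS => kpQpSSS => kpkpSSS => kpkpQSSS => kpkpQpSSS => kpkpkpSSS => kpkpkpqSS => kpkpkpqqS => kpkpkpqqq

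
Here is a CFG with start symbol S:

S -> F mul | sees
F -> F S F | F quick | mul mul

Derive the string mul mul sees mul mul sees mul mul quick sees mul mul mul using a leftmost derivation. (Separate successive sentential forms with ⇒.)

S ⇒ F mul   [S -> F mul]
F mul ⇒ F S F mul   [F -> F S F]
F S F mul ⇒ F quick S F mul   [F -> F quick]
F quick S F mul ⇒ F S F quick S F mul   [F -> F S F]
F S F quick S F mul ⇒ F S F S F quick S F mul   [F -> F S F]
F S F S F quick S F mul ⇒ mul mul S F S F quick S F mul   [F -> mul mul]
mul mul S F S F quick S F mul ⇒ mul mul sees F S F quick S F mul   [S -> sees]
mul mul sees F S F quick S F mul ⇒ mul mul sees mul mul S F quick S F mul   [F -> mul mul]
mul mul sees mul mul S F quick S F mul ⇒ mul mul sees mul mul sees F quick S F mul   [S -> sees]
mul mul sees mul mul sees F quick S F mul ⇒ mul mul sees mul mul sees mul mul quick S F mul   [F -> mul mul]
mul mul sees mul mul sees mul mul quick S F mul ⇒ mul mul sees mul mul sees mul mul quick sees F mul   [S -> sees]
mul mul sees mul mul sees mul mul quick sees F mul ⇒ mul mul sees mul mul sees mul mul quick sees mul mul mul   [F -> mul mul]

S ⇒ F mul ⇒ F S F mul ⇒ F quick S F mul ⇒ F S F quick S F mul ⇒ F S F S F quick S F mul ⇒ mul mul S F S F quick S F mul ⇒ mul mul sees F S F quick S F mul ⇒ mul mul sees mul mul S F quick S F mul ⇒ mul mul sees mul mul sees F quick S F mul ⇒ mul mul sees mul mul sees mul mul quick S F mul ⇒ mul mul sees mul mul sees mul mul quick sees F mul ⇒ mul mul sees mul mul sees mul mul quick sees mul mul mul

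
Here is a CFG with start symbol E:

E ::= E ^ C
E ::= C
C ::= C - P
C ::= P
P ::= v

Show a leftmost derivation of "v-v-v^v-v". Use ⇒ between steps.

E ⇒ E^C   [E ::= E ^ C]
E^C ⇒ C^C   [E ::= C]
C^C ⇒ C-P^C   [C ::= C - P]
C-P^C ⇒ C-P-P^C   [C ::= C - P]
C-P-P^C ⇒ P-P-P^C   [C ::= P]
P-P-P^C ⇒ v-P-P^C   [P ::= v]
v-P-P^C ⇒ v-v-P^C   [P ::= v]
v-v-P^C ⇒ v-v-v^C   [P ::= v]
v-v-v^C ⇒ v-v-v^C-P   [C ::= C - P]
v-v-v^C-P ⇒ v-v-v^P-P   [C ::= P]
v-v-v^P-P ⇒ v-v-v^v-P   [P ::= v]
v-v-v^v-P ⇒ v-v-v^v-v   [P ::= v]

E ⇒ E^C ⇒ C^C ⇒ C-P^C ⇒ C-P-P^C ⇒ P-P-P^C ⇒ v-P-P^C ⇒ v-v-P^C ⇒ v-v-v^C ⇒ v-v-v^C-P ⇒ v-v-v^P-P ⇒ v-v-v^v-P ⇒ v-v-v^v-v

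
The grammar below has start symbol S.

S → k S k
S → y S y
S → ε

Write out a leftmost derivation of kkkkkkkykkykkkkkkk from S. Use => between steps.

S=>kSk=>kkSkk=>kkkSkkk=>kkkkSkkkk=>kkkkkSkkkkk=>kkkkkkSkkkkkk=>kkkkkkkSkkkkkkk=>kkkkkkkySykkkkkkk=>kkkkkkkykSkykkkkkkk=>kkkkkkkykkykkkkkkk

S => kSk   [S → k S k]
kSk => kkSkk   [S → k S k]
kkSkk => kkkSkkk   [S → k S k]
kkkSkkk => kkkkSkkkk   [S → k S k]
kkkkSkkkk => kkkkkSkkkkk   [S → k S k]
kkkkkSkkkkk => kkkkkkSkkkkkk   [S → k S k]
kkkkkkSkkkkkk => kkkkkkkSkkkkkkk   [S → k S k]
kkkkkkkSkkkkkkk => kkkkkkkySykkkkkkk   [S → y S y]
kkkkkkkySykkkkkkk => kkkkkkkykSkykkkkkkk   [S → k S k]
kkkkkkkykSkykkkkkkk => kkkkkkkykkykkkkkkk   [S → ε]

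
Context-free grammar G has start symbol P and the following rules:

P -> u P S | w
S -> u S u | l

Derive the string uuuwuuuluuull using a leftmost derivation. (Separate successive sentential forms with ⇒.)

P ⇒ uPS ⇒ uuPSS ⇒ uuuPSSS ⇒ uuuwSSS ⇒ uuuwuSuSS ⇒ uuuwuuSuuSS ⇒ uuuwuuuSuuuSS ⇒ uuuwuuuluuuSS ⇒ uuuwuuuluuulS ⇒ uuuwuuuluuull

P ⇒ uPS   [P -> u P S]
uPS ⇒ uuPSS   [P -> u P S]
uuPSS ⇒ uuuPSSS   [P -> u P S]
uuuPSSS ⇒ uuuwSSS   [P -> w]
uuuwSSS ⇒ uuuwuSuSS   [S -> u S u]
uuuwuSuSS ⇒ uuuwuuSuuSS   [S -> u S u]
uuuwuuSuuSS ⇒ uuuwuuuSuuuSS   [S -> u S u]
uuuwuuuSuuuSS ⇒ uuuwuuuluuuSS   [S -> l]
uuuwuuuluuuSS ⇒ uuuwuuuluuulS   [S -> l]
uuuwuuuluuulS ⇒ uuuwuuuluuull   [S -> l]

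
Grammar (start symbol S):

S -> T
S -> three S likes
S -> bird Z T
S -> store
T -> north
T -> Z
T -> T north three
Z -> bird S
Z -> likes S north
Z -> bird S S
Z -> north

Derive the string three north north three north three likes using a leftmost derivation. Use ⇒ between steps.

S ⇒ three S likes ⇒ three T likes ⇒ three T north three likes ⇒ three T north three north three likes ⇒ three Z north three north three likes ⇒ three north north three north three likes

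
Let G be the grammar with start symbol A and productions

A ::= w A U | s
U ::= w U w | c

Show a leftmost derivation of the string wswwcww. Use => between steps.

A=>wAU=>wsU=>wswUw=>wswwUww=>wswwcww

A => wAU   [A ::= w A U]
wAU => wsU   [A ::= s]
wsU => wswUw   [U ::= w U w]
wswUw => wswwUww   [U ::= w U w]
wswwUww => wswwcww   [U ::= c]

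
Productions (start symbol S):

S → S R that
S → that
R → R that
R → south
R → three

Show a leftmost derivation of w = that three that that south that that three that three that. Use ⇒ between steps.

S ⇒ S R that ⇒ S R that R that ⇒ S R that R that R that ⇒ S R that R that R that R that ⇒ that R that R that R that R that ⇒ that R that that R that R that R that ⇒ that three that that R that R that R that ⇒ that three that that R that that R that R that ⇒ that three that that south that that R that R that ⇒ that three that that south that that three that R that ⇒ that three that that south that that three that three that

S ⇒ S R that   [S → S R that]
S R that ⇒ S R that R that   [S → S R that]
S R that R that ⇒ S R that R that R that   [S → S R that]
S R that R that R that ⇒ S R that R that R that R that   [S → S R that]
S R that R that R that R that ⇒ that R that R that R that R that   [S → that]
that R that R that R that R that ⇒ that R that that R that R that R that   [R → R that]
that R that that R that R that R that ⇒ that three that that R that R that R that   [R → three]
that three that that R that R that R that ⇒ that three that that R that that R that R that   [R → R that]
that three that that R that that R that R that ⇒ that three that that south that that R that R that   [R → south]
that three that that south that that R that R that ⇒ that three that that south that that three that R that   [R → three]
that three that that south that that three that R that ⇒ that three that that south that that three that three that   [R → three]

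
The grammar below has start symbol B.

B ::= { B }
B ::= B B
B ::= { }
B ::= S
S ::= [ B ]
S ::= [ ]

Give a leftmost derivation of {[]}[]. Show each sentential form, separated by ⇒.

B ⇒ BB   [B ::= B B]
BB ⇒ {B}B   [B ::= { B }]
{B}B ⇒ {S}B   [B ::= S]
{S}B ⇒ {[]}B   [S ::= [ ]]
{[]}B ⇒ {[]}S   [B ::= S]
{[]}S ⇒ {[]}[]   [S ::= [ ]]

B⇒BB⇒{B}B⇒{S}B⇒{[]}B⇒{[]}S⇒{[]}[]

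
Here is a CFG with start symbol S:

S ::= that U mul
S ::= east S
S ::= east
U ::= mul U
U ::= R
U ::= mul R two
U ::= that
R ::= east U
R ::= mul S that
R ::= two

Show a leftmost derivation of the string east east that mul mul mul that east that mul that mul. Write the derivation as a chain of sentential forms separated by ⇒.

S ⇒ east S   [S ::= east S]
east S ⇒ east east S   [S ::= east S]
east east S ⇒ east east that U mul   [S ::= that U mul]
east east that U mul ⇒ east east that mul U mul   [U ::= mul U]
east east that mul U mul ⇒ east east that mul mul U mul   [U ::= mul U]
east east that mul mul U mul ⇒ east east that mul mul R mul   [U ::= R]
east east that mul mul R mul ⇒ east east that mul mul mul S that mul   [R ::= mul S that]
east east that mul mul mul S that mul ⇒ east east that mul mul mul that U mul that mul   [S ::= that U mul]
east east that mul mul mul that U mul that mul ⇒ east east that mul mul mul that R mul that mul   [U ::= R]
east east that mul mul mul that R mul that mul ⇒ east east that mul mul mul that east U mul that mul   [R ::= east U]
east east that mul mul mul that east U mul that mul ⇒ east east that mul mul mul that east that mul that mul   [U ::= that]

S ⇒ east S ⇒ east east S ⇒ east east that U mul ⇒ east east that mul U mul ⇒ east east that mul mul U mul ⇒ east east that mul mul R mul ⇒ east east that mul mul mul S that mul ⇒ east east that mul mul mul that U mul that mul ⇒ east east that mul mul mul that R mul that mul ⇒ east east that mul mul mul that east U mul that mul ⇒ east east that mul mul mul that east that mul that mul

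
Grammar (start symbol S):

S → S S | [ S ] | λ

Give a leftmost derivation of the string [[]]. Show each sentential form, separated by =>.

S => [S] => [SS] => [SSS] => [[S]SS] => [[]SS] => [[]S] => [[]]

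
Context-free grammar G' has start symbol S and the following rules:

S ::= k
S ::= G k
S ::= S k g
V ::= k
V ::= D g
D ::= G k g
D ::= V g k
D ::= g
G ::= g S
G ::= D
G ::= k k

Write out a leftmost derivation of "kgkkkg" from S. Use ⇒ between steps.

S ⇒ Skg   [S ::= S k g]
Skg ⇒ Gkkg   [S ::= G k]
Gkkg ⇒ Dkkg   [G ::= D]
Dkkg ⇒ Vgkkkg   [D ::= V g k]
Vgkkkg ⇒ kgkkkg   [V ::= k]

S⇒Skg⇒Gkkg⇒Dkkg⇒Vgkkkg⇒kgkkkg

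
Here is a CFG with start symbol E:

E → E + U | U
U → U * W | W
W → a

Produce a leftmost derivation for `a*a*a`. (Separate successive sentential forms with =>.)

E => U   [E → U]
U => U*W   [U → U * W]
U*W => U*W*W   [U → U * W]
U*W*W => W*W*W   [U → W]
W*W*W => a*W*W   [W → a]
a*W*W => a*a*W   [W → a]
a*a*W => a*a*a   [W → a]

E => U => U*W => U*W*W => W*W*W => a*W*W => a*a*W => a*a*a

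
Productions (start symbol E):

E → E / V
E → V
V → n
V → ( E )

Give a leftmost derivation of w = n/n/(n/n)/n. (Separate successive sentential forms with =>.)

E => E/V => E/V/V => E/V/V/V => V/V/V/V => n/V/V/V => n/n/V/V => n/n/(E)/V => n/n/(E/V)/V => n/n/(V/V)/V => n/n/(n/V)/V => n/n/(n/n)/V => n/n/(n/n)/n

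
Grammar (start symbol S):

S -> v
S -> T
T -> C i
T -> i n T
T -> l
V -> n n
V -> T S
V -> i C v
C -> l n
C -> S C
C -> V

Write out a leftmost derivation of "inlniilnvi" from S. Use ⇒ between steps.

S ⇒ T ⇒ Ci ⇒ SCi ⇒ TCi ⇒ inTCi ⇒ inCiCi ⇒ inlniCi ⇒ inlniVi ⇒ inlniiCvi ⇒ inlniilnvi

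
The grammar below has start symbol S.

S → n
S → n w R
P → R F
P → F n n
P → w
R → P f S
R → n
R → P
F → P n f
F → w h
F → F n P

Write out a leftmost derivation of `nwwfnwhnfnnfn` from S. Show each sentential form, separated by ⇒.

S⇒nwR⇒nwPfS⇒nwFnnfS⇒nwPnfnnfS⇒nwRFnfnnfS⇒nwPfSFnfnnfS⇒nwwfSFnfnnfS⇒nwwfnFnfnnfS⇒nwwfnwhnfnnfS⇒nwwfnwhnfnnfn

S ⇒ nwR   [S → n w R]
nwR ⇒ nwPfS   [R → P f S]
nwPfS ⇒ nwFnnfS   [P → F n n]
nwFnnfS ⇒ nwPnfnnfS   [F → P n f]
nwPnfnnfS ⇒ nwRFnfnnfS   [P → R F]
nwRFnfnnfS ⇒ nwPfSFnfnnfS   [R → P f S]
nwPfSFnfnnfS ⇒ nwwfSFnfnnfS   [P → w]
nwwfSFnfnnfS ⇒ nwwfnFnfnnfS   [S → n]
nwwfnFnfnnfS ⇒ nwwfnwhnfnnfS   [F → w h]
nwwfnwhnfnnfS ⇒ nwwfnwhnfnnfn   [S → n]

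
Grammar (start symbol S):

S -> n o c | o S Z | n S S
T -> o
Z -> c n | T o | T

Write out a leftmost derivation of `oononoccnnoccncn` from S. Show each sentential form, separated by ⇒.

S ⇒ oSZ ⇒ ooSZZ ⇒ oonSSZZ ⇒ oonoSZSZZ ⇒ oononocZSZZ ⇒ oononoccnSZZ ⇒ oononoccnnocZZ ⇒ oononoccnnoccnZ ⇒ oononoccnnoccncn

S ⇒ oSZ   [S -> o S Z]
oSZ ⇒ ooSZZ   [S -> o S Z]
ooSZZ ⇒ oonSSZZ   [S -> n S S]
oonSSZZ ⇒ oonoSZSZZ   [S -> o S Z]
oonoSZSZZ ⇒ oononocZSZZ   [S -> n o c]
oononocZSZZ ⇒ oononoccnSZZ   [Z -> c n]
oononoccnSZZ ⇒ oononoccnnocZZ   [S -> n o c]
oononoccnnocZZ ⇒ oononoccnnoccnZ   [Z -> c n]
oononoccnnoccnZ ⇒ oononoccnnoccncn   [Z -> c n]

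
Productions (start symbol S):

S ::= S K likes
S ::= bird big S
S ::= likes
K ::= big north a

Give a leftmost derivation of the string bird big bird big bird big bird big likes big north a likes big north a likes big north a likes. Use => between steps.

S => S K likes => bird big S K likes => bird big S K likes K likes => bird big bird big S K likes K likes => bird big bird big S K likes K likes K likes => bird big bird big bird big S K likes K likes K likes => bird big bird big bird big bird big S K likes K likes K likes => bird big bird big bird big bird big likes K likes K likes K likes => bird big bird big bird big bird big likes big north a likes K likes K likes => bird big bird big bird big bird big likes big north a likes big north a likes K likes => bird big bird big bird big bird big likes big north a likes big north a likes big north a likes

S => S K likes   [S ::= S K likes]
S K likes => bird big S K likes   [S ::= bird big S]
bird big S K likes => bird big S K likes K likes   [S ::= S K likes]
bird big S K likes K likes => bird big bird big S K likes K likes   [S ::= bird big S]
bird big bird big S K likes K likes => bird big bird big S K likes K likes K likes   [S ::= S K likes]
bird big bird big S K likes K likes K likes => bird big bird big bird big S K likes K likes K likes   [S ::= bird big S]
bird big bird big bird big S K likes K likes K likes => bird big bird big bird big bird big S K likes K likes K likes   [S ::= bird big S]
bird big bird big bird big bird big S K likes K likes K likes => bird big bird big bird big bird big likes K likes K likes K likes   [S ::= likes]
bird big bird big bird big bird big likes K likes K likes K likes => bird big bird big bird big bird big likes big north a likes K likes K likes   [K ::= big north a]
bird big bird big bird big bird big likes big north a likes K likes K likes => bird big bird big bird big bird big likes big north a likes big north a likes K likes   [K ::= big north a]
bird big bird big bird big bird big likes big north a likes big north a likes K likes => bird big bird big bird big bird big likes big north a likes big north a likes big north a likes   [K ::= big north a]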